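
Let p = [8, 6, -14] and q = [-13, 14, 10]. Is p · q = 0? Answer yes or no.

no

p · q = 8·(-13) + 6·14 + (-14)·10 = -104 + 84 - 140 = -160
Nonzero, so the vectors are not orthogonal.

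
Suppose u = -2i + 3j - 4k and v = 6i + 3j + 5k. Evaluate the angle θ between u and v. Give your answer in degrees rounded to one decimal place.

120.7

u · v = (-2)·6 + 3·3 + (-4)·5 = -12 + 9 - 20 = -23
|u|² = 4 + 9 + 16 = 29,  |u| = √29 ≈ 5.385165
|v|² = 36 + 9 + 25 = 70,  |v| = √70 ≈ 8.366600
cos θ = -23 / (5.385165 · 8.366600) ≈ -0.51048
θ = arccos(-0.51048) ≈ 120.7°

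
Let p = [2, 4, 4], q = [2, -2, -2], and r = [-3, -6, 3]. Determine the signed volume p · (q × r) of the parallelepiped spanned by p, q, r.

-108

q × r:
i: (-2)·3 - (-2)·(-6) = -6 - 12 = -18
j: (-2)·(-3) - 2·3 = 6 - 6 = 0
k: 2·(-6) - (-2)·(-3) = -12 - 6 = -18
q × r = (-18, 0, -18)
p · (q × r) = 2·(-18) + 4·0 + 4·(-18) = -36 + 0 - 72 = -108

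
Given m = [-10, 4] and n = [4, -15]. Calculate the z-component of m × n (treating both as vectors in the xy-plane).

134

(-10)·(-15) - 4·4 = 150 - 16 = 134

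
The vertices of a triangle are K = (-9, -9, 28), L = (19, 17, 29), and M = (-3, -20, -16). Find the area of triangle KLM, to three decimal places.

870.579

KL = (28, 26, 1),  KM = (6, -11, -44)
i: 26·(-44) - 1·(-11) = -1144 - (-11) = -1133
j: 1·6 - 28·(-44) = 6 - (-1232) = 1238
k: 28·(-11) - 26·6 = -308 - 156 = -464
KL × KM = (-1133, 1238, -464)
|KL × KM| = √3031629 ≈ 1741.1574
area = ½ · 1741.1574 ≈ 870.579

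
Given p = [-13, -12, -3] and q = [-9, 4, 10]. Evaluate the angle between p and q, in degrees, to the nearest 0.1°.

p · q = (-13)·(-9) + (-12)·4 + (-3)·10 = 117 - 48 - 30 = 39
|p|² = 169 + 144 + 9 = 322,  |p| = √322 ≈ 17.944358
|q|² = 81 + 16 + 100 = 197,  |q| = √197 ≈ 14.035669
cos θ = 39 / (17.944358 · 14.035669) ≈ 0.15485
θ = arccos(0.15485) ≈ 81.1°

81.1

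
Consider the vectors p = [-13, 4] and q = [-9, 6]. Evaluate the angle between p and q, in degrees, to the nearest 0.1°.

p · q = (-13)·(-9) + 4·6 = 117 + 24 = 141
|p|² = 169 + 16 = 185,  |p| = √185 ≈ 13.601471
|q|² = 81 + 36 = 117,  |q| = √117 ≈ 10.816654
cos θ = 141 / (13.601471 · 10.816654) ≈ 0.95839
θ = arccos(0.95839) ≈ 16.6°

16.6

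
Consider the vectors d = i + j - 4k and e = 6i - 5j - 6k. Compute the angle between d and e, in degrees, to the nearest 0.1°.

53.3

d · e = 1·6 + 1·(-5) + (-4)·(-6) = 6 - 5 + 24 = 25
|d|² = 1 + 1 + 16 = 18,  |d| = √18 ≈ 4.242641
|e|² = 36 + 25 + 36 = 97,  |e| = √97 ≈ 9.848858
cos θ = 25 / (4.242641 · 9.848858) ≈ 0.59830
θ = arccos(0.59830) ≈ 53.3°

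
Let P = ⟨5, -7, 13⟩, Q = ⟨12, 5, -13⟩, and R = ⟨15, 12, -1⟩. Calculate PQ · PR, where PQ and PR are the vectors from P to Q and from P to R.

PQ = Q − P = (7, 12, -26)
PR = R − P = (10, 19, -14)
PQ · PR = 7·10 + 12·19 + (-26)·(-14) = 70 + 228 + 364 = 662

662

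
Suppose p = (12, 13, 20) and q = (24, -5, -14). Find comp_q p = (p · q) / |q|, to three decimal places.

p · q = 12·24 + 13·(-5) + 20·(-14) = 288 - 65 - 280 = -57
|q| = √(576 + 25 + 196) = √797 ≈ 28.2312
comp_q p = -57 / √797 ≈ -2.019

-2.019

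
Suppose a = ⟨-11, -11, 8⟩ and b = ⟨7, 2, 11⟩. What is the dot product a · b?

a · b = (-11)·7 + (-11)·2 + 8·11 = -77 - 22 + 88 = -11

-11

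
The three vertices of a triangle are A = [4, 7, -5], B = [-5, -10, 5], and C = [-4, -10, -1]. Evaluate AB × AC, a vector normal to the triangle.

AB = (-9, -17, 10)
AC = (-8, -17, 4)
i: (-17)·4 - 10·(-17) = -68 - (-170) = 102
j: 10·(-8) - (-9)·4 = -80 - (-36) = -44
k: (-9)·(-17) - (-17)·(-8) = 153 - 136 = 17
AB × AC = (102, -44, 17)

(102, -44, 17)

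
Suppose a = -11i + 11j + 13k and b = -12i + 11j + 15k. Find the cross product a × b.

i: 11·15 - 13·11 = 165 - 143 = 22
j: 13·(-12) - (-11)·15 = -156 - (-165) = 9
k: (-11)·11 - 11·(-12) = -121 - (-132) = 11
a × b = (22, 9, 11)

(22, 9, 11)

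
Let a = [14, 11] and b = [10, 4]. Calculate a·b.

184

a · b = 14·10 + 11·4 = 140 + 44 = 184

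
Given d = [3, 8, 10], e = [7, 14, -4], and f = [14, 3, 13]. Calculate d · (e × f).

e × f:
i: 14·13 - (-4)·3 = 182 - (-12) = 194
j: (-4)·14 - 7·13 = -56 - 91 = -147
k: 7·3 - 14·14 = 21 - 196 = -175
e × f = (194, -147, -175)
d · (e × f) = 3·194 + 8·(-147) + 10·(-175) = 582 - 1176 - 1750 = -2344

-2344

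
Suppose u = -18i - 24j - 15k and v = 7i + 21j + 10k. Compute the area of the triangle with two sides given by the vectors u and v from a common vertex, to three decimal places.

i: (-24)·10 - (-15)·21 = -240 - (-315) = 75
j: (-15)·7 - (-18)·10 = -105 - (-180) = 75
k: (-18)·21 - (-24)·7 = -378 - (-168) = -210
u × v = (75, 75, -210)
|u × v| = √(75² + 75² + (-210)²) = √55350 ≈ 235.2658
area = ½ · 235.2658 ≈ 117.633

117.633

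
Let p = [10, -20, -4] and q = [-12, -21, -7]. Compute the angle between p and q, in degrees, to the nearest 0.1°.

p · q = 10·(-12) + (-20)·(-21) + (-4)·(-7) = -120 + 420 + 28 = 328
|p|² = 100 + 400 + 16 = 516,  |p| = √516 ≈ 22.715633
|q|² = 144 + 441 + 49 = 634,  |q| = √634 ≈ 25.179357
cos θ = 328 / (22.715633 · 25.179357) ≈ 0.57346
θ = arccos(0.57346) ≈ 55.0°

55.0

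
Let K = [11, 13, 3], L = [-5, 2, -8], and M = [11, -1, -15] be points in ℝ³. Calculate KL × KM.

KL = (-16, -11, -11)
KM = (0, -14, -18)
i: (-11)·(-18) - (-11)·(-14) = 198 - 154 = 44
j: (-11)·0 - (-16)·(-18) = 0 - 288 = -288
k: (-16)·(-14) - (-11)·0 = 224 - 0 = 224
KL × KM = (44, -288, 224)

(44, -288, 224)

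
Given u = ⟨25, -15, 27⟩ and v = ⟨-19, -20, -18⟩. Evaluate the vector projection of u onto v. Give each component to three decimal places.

u · v = 25·(-19) + (-15)·(-20) + 27·(-18) = -475 + 300 - 486 = -661
|v|² = 361 + 400 + 324 = 1085
proj_v u = (-661/1085) · (-19, -20, -18) ≈ (11.575, 12.184, 10.966)

(11.575, 12.184, 10.966)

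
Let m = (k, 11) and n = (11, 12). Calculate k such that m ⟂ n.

m · n = k·11 + 11·12 = 132 + 11k
Set equal to 0: 11k = -132, so k = -12.

-12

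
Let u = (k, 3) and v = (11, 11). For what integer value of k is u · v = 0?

u · v = k·11 + 3·11 = 33 + 11k
Set equal to 0: 11k = -33, so k = -3.

-3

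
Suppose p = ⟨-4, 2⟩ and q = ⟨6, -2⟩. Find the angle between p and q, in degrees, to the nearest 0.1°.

p · q = (-4)·6 + 2·(-2) = -24 - 4 = -28
|p|² = 16 + 4 = 20,  |p| = √20 ≈ 4.472136
|q|² = 36 + 4 = 40,  |q| = √40 ≈ 6.324555
cos θ = -28 / (4.472136 · 6.324555) ≈ -0.98995
θ = arccos(-0.98995) ≈ 171.9°

171.9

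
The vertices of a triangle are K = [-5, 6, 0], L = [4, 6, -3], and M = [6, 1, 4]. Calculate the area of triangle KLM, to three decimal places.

41.866

KL = (9, 0, -3),  KM = (11, -5, 4)
i: 0·4 - (-3)·(-5) = 0 - 15 = -15
j: (-3)·11 - 9·4 = -33 - 36 = -69
k: 9·(-5) - 0·11 = -45 - 0 = -45
KL × KM = (-15, -69, -45)
|KL × KM| = √7011 ≈ 83.7317
area = ½ · 83.7317 ≈ 41.866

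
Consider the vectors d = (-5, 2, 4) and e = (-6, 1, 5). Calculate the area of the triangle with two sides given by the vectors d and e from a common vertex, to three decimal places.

4.637

i: 2·5 - 4·1 = 10 - 4 = 6
j: 4·(-6) - (-5)·5 = -24 - (-25) = 1
k: (-5)·1 - 2·(-6) = -5 - (-12) = 7
d × e = (6, 1, 7)
|d × e| = √(6² + 1² + 7²) = √86 ≈ 9.2736
area = ½ · 9.2736 ≈ 4.637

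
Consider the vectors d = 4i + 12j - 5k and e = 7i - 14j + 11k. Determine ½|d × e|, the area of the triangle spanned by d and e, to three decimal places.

86.147

i: 12·11 - (-5)·(-14) = 132 - 70 = 62
j: (-5)·7 - 4·11 = -35 - 44 = -79
k: 4·(-14) - 12·7 = -56 - 84 = -140
d × e = (62, -79, -140)
|d × e| = √(62² + (-79)² + (-140)²) = √29685 ≈ 172.2934
area = ½ · 172.2934 ≈ 86.147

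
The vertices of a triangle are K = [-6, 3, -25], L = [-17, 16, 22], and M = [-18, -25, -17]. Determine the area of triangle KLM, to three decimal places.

KL = (-11, 13, 47),  KM = (-12, -28, 8)
i: 13·8 - 47·(-28) = 104 - (-1316) = 1420
j: 47·(-12) - (-11)·8 = -564 - (-88) = -476
k: (-11)·(-28) - 13·(-12) = 308 - (-156) = 464
KL × KM = (1420, -476, 464)
|KL × KM| = √2458272 ≈ 1567.8878
area = ½ · 1567.8878 ≈ 783.944

783.944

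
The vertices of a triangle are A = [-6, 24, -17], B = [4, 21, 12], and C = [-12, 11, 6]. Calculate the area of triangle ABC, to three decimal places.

264.568

AB = (10, -3, 29),  AC = (-6, -13, 23)
i: (-3)·23 - 29·(-13) = -69 - (-377) = 308
j: 29·(-6) - 10·23 = -174 - 230 = -404
k: 10·(-13) - (-3)·(-6) = -130 - 18 = -148
AB × AC = (308, -404, -148)
|AB × AC| = √279984 ≈ 529.1351
area = ½ · 529.1351 ≈ 264.568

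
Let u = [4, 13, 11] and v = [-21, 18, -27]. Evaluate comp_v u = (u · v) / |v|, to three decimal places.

u · v = 4·(-21) + 13·18 + 11·(-27) = -84 + 234 - 297 = -147
|v| = √(441 + 324 + 729) = √1494 ≈ 38.6523
comp_v u = -147 / √1494 ≈ -3.803

-3.803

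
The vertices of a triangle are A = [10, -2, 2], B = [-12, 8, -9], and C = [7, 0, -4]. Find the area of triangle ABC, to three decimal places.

53.481

AB = (-22, 10, -11),  AC = (-3, 2, -6)
i: 10·(-6) - (-11)·2 = -60 - (-22) = -38
j: (-11)·(-3) - (-22)·(-6) = 33 - 132 = -99
k: (-22)·2 - 10·(-3) = -44 - (-30) = -14
AB × AC = (-38, -99, -14)
|AB × AC| = √11441 ≈ 106.9626
area = ½ · 106.9626 ≈ 53.481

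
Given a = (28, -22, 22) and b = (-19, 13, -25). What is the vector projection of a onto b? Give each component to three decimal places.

(22.504, -15.397, 29.610)

a · b = 28·(-19) + (-22)·13 + 22·(-25) = -532 - 286 - 550 = -1368
|b|² = 361 + 169 + 625 = 1155
proj_b a = (-1368/1155) · (-19, 13, -25) ≈ (22.504, -15.397, 29.610)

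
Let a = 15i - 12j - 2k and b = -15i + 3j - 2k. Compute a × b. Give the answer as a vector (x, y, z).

i: (-12)·(-2) - (-2)·3 = 24 - (-6) = 30
j: (-2)·(-15) - 15·(-2) = 30 - (-30) = 60
k: 15·3 - (-12)·(-15) = 45 - 180 = -135
a × b = (30, 60, -135)

(30, 60, -135)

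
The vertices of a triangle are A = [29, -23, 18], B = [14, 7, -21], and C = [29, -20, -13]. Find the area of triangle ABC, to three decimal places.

468.833

AB = (-15, 30, -39),  AC = (0, 3, -31)
i: 30·(-31) - (-39)·3 = -930 - (-117) = -813
j: (-39)·0 - (-15)·(-31) = 0 - 465 = -465
k: (-15)·3 - 30·0 = -45 - 0 = -45
AB × AC = (-813, -465, -45)
|AB × AC| = √879219 ≈ 937.6668
area = ½ · 937.6668 ≈ 468.833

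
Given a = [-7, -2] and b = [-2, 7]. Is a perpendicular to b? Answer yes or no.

a · b = (-7)·(-2) + (-2)·7 = 14 - 14 = 0
Zero, so the vectors are orthogonal.

yes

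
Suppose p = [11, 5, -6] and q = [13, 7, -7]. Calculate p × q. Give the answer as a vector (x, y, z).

i: 5·(-7) - (-6)·7 = -35 - (-42) = 7
j: (-6)·13 - 11·(-7) = -78 - (-77) = -1
k: 11·7 - 5·13 = 77 - 65 = 12
p × q = (7, -1, 12)

(7, -1, 12)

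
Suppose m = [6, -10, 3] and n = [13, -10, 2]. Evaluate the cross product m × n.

(10, 27, 70)

i: (-10)·2 - 3·(-10) = -20 - (-30) = 10
j: 3·13 - 6·2 = 39 - 12 = 27
k: 6·(-10) - (-10)·13 = -60 - (-130) = 70
m × n = (10, 27, 70)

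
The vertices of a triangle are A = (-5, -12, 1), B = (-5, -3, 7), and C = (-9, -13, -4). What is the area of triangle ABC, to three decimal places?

29.125

AB = (0, 9, 6),  AC = (-4, -1, -5)
i: 9·(-5) - 6·(-1) = -45 - (-6) = -39
j: 6·(-4) - 0·(-5) = -24 - 0 = -24
k: 0·(-1) - 9·(-4) = 0 - (-36) = 36
AB × AC = (-39, -24, 36)
|AB × AC| = √3393 ≈ 58.2495
area = ½ · 58.2495 ≈ 29.125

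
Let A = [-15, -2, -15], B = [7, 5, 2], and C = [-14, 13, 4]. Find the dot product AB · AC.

AB = B − A = (22, 7, 17)
AC = C − A = (1, 15, 19)
AB · AC = 22·1 + 7·15 + 17·19 = 22 + 105 + 323 = 450

450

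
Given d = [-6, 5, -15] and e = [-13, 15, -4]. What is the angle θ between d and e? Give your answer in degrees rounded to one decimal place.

51.5

d · e = (-6)·(-13) + 5·15 + (-15)·(-4) = 78 + 75 + 60 = 213
|d|² = 36 + 25 + 225 = 286,  |d| = √286 ≈ 16.911535
|e|² = 169 + 225 + 16 = 410,  |e| = √410 ≈ 20.248457
cos θ = 213 / (16.911535 · 20.248457) ≈ 0.62202
θ = arccos(0.62202) ≈ 51.5°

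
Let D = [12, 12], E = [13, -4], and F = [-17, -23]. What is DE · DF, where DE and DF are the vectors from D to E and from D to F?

DE = E − D = (1, -16)
DF = F − D = (-29, -35)
DE · DF = 1·(-29) + (-16)·(-35) = -29 + 560 = 531

531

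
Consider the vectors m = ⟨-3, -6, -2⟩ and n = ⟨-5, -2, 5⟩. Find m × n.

i: (-6)·5 - (-2)·(-2) = -30 - 4 = -34
j: (-2)·(-5) - (-3)·5 = 10 - (-15) = 25
k: (-3)·(-2) - (-6)·(-5) = 6 - 30 = -24
m × n = (-34, 25, -24)

(-34, 25, -24)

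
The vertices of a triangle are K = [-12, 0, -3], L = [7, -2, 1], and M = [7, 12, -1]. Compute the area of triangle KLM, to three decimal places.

KL = (19, -2, 4),  KM = (19, 12, 2)
i: (-2)·2 - 4·12 = -4 - 48 = -52
j: 4·19 - 19·2 = 76 - 38 = 38
k: 19·12 - (-2)·19 = 228 - (-38) = 266
KL × KM = (-52, 38, 266)
|KL × KM| = √74904 ≈ 273.6860
area = ½ · 273.6860 ≈ 136.843

136.843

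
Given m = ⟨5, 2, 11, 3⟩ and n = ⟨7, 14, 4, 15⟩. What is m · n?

m · n = 5·7 + 2·14 + 11·4 + 3·15 = 35 + 28 + 44 + 45 = 152

152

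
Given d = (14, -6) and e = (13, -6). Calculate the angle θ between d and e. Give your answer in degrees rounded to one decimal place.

d · e = 14·13 + (-6)·(-6) = 182 + 36 = 218
|d|² = 196 + 36 = 232,  |d| = √232 ≈ 15.231546
|e|² = 169 + 36 = 205,  |e| = √205 ≈ 14.317821
cos θ = 218 / (15.231546 · 14.317821) ≈ 0.99962
θ = arccos(0.99962) ≈ 1.6°

1.6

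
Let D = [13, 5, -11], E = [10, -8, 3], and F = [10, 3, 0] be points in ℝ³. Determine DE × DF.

DE = (-3, -13, 14)
DF = (-3, -2, 11)
i: (-13)·11 - 14·(-2) = -143 - (-28) = -115
j: 14·(-3) - (-3)·11 = -42 - (-33) = -9
k: (-3)·(-2) - (-13)·(-3) = 6 - 39 = -33
DE × DF = (-115, -9, -33)

(-115, -9, -33)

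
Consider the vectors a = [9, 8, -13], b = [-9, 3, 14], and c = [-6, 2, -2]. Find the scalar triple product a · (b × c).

-1122

b × c:
i: 3·(-2) - 14·2 = -6 - 28 = -34
j: 14·(-6) - (-9)·(-2) = -84 - 18 = -102
k: (-9)·2 - 3·(-6) = -18 - (-18) = 0
b × c = (-34, -102, 0)
a · (b × c) = 9·(-34) + 8·(-102) + (-13)·0 = -306 - 816 + 0 = -1122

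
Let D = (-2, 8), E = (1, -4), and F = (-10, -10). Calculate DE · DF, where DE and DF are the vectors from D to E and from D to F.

DE = E − D = (3, -12)
DF = F − D = (-8, -18)
DE · DF = 3·(-8) + (-12)·(-18) = -24 + 216 = 192

192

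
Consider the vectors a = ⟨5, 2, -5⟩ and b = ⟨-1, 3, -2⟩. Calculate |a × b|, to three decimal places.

i: 2·(-2) - (-5)·3 = -4 - (-15) = 11
j: (-5)·(-1) - 5·(-2) = 5 - (-10) = 15
k: 5·3 - 2·(-1) = 15 - (-2) = 17
a × b = (11, 15, 17)
|a × b| = √(11² + 15² + 17²) = √635 ≈ 25.1992

25.199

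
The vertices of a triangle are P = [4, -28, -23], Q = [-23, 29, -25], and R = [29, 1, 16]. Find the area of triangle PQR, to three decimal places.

PQ = (-27, 57, -2),  PR = (25, 29, 39)
i: 57·39 - (-2)·29 = 2223 - (-58) = 2281
j: (-2)·25 - (-27)·39 = -50 - (-1053) = 1003
k: (-27)·29 - 57·25 = -783 - 1425 = -2208
PQ × PR = (2281, 1003, -2208)
|PQ × PR| = √11084234 ≈ 3329.2993
area = ½ · 3329.2993 ≈ 1664.650

1664.650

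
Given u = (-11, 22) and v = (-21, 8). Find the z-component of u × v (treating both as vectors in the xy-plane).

374

(-11)·8 - 22·(-21) = -88 - (-462) = 374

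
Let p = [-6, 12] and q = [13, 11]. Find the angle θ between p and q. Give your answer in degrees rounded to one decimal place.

p · q = (-6)·13 + 12·11 = -78 + 132 = 54
|p|² = 36 + 144 = 180,  |p| = √180 ≈ 13.416408
|q|² = 169 + 121 = 290,  |q| = √290 ≈ 17.029386
cos θ = 54 / (13.416408 · 17.029386) ≈ 0.23635
θ = arccos(0.23635) ≈ 76.3°

76.3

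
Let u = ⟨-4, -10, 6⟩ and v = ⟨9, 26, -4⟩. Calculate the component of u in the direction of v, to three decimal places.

-11.510

u · v = (-4)·9 + (-10)·26 + 6·(-4) = -36 - 260 - 24 = -320
|v| = √(81 + 676 + 16) = √773 ≈ 27.8029
comp_v u = -320 / √773 ≈ -11.510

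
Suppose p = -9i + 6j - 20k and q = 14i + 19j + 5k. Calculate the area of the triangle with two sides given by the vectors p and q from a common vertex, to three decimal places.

i: 6·5 - (-20)·19 = 30 - (-380) = 410
j: (-20)·14 - (-9)·5 = -280 - (-45) = -235
k: (-9)·19 - 6·14 = -171 - 84 = -255
p × q = (410, -235, -255)
|p × q| = √(410² + (-235)² + (-255)²) = √288350 ≈ 536.9823
area = ½ · 536.9823 ≈ 268.491

268.491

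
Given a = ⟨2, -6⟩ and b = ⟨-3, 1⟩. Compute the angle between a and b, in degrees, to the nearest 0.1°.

126.9

a · b = 2·(-3) + (-6)·1 = -6 - 6 = -12
|a|² = 4 + 36 = 40,  |a| = √40 ≈ 6.324555
|b|² = 9 + 1 = 10,  |b| = √10 ≈ 3.162278
cos θ = -12 / (6.324555 · 3.162278) ≈ -0.60000
θ = arccos(-0.60000) ≈ 126.9°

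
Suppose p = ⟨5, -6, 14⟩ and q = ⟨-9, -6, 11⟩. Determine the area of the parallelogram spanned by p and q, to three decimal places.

200.352

i: (-6)·11 - 14·(-6) = -66 - (-84) = 18
j: 14·(-9) - 5·11 = -126 - 55 = -181
k: 5·(-6) - (-6)·(-9) = -30 - 54 = -84
p × q = (18, -181, -84)
|p × q| = √(18² + (-181)² + (-84)²) = √40141 ≈ 200.3522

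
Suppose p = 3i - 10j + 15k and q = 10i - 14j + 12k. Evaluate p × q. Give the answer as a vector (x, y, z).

i: (-10)·12 - 15·(-14) = -120 - (-210) = 90
j: 15·10 - 3·12 = 150 - 36 = 114
k: 3·(-14) - (-10)·10 = -42 - (-100) = 58
p × q = (90, 114, 58)

(90, 114, 58)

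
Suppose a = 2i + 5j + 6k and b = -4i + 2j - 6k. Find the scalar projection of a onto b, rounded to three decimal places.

a · b = 2·(-4) + 5·2 + 6·(-6) = -8 + 10 - 36 = -34
|b| = √(16 + 4 + 36) = √56 ≈ 7.4833
comp_b a = -34 / √56 ≈ -4.543

-4.543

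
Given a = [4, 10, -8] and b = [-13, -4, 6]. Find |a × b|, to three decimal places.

142.056

i: 10·6 - (-8)·(-4) = 60 - 32 = 28
j: (-8)·(-13) - 4·6 = 104 - 24 = 80
k: 4·(-4) - 10·(-13) = -16 - (-130) = 114
a × b = (28, 80, 114)
|a × b| = √(28² + 80² + 114²) = √20180 ≈ 142.0563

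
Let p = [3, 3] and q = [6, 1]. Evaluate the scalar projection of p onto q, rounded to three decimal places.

3.452

p · q = 3·6 + 3·1 = 18 + 3 = 21
|q| = √(36 + 1) = √37 ≈ 6.0828
comp_q p = 21 / √37 ≈ 3.452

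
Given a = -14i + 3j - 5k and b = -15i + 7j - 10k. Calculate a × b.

i: 3·(-10) - (-5)·7 = -30 - (-35) = 5
j: (-5)·(-15) - (-14)·(-10) = 75 - 140 = -65
k: (-14)·7 - 3·(-15) = -98 - (-45) = -53
a × b = (5, -65, -53)

(5, -65, -53)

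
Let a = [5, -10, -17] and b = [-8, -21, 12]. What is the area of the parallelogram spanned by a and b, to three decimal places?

517.233

i: (-10)·12 - (-17)·(-21) = -120 - 357 = -477
j: (-17)·(-8) - 5·12 = 136 - 60 = 76
k: 5·(-21) - (-10)·(-8) = -105 - 80 = -185
a × b = (-477, 76, -185)
|a × b| = √((-477)² + 76² + (-185)²) = √267530 ≈ 517.2330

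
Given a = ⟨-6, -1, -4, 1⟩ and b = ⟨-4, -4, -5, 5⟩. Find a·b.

a · b = (-6)·(-4) + (-1)·(-4) + (-4)·(-5) + 1·5 = 24 + 4 + 20 + 5 = 53

53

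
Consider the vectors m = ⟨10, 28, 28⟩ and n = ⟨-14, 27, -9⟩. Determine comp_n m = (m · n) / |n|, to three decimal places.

11.476

m · n = 10·(-14) + 28·27 + 28·(-9) = -140 + 756 - 252 = 364
|n| = √(196 + 729 + 81) = √1006 ≈ 31.7175
comp_n m = 364 / √1006 ≈ 11.476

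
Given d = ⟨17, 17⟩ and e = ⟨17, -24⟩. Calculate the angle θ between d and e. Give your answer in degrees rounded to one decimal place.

d · e = 17·17 + 17·(-24) = 289 - 408 = -119
|d|² = 289 + 289 = 578,  |d| = √578 ≈ 24.041631
|e|² = 289 + 576 = 865,  |e| = √865 ≈ 29.410882
cos θ = -119 / (24.041631 · 29.410882) ≈ -0.16830
θ = arccos(-0.16830) ≈ 99.7°

99.7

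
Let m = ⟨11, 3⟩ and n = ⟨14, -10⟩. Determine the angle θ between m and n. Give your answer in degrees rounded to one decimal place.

50.8

m · n = 11·14 + 3·(-10) = 154 - 30 = 124
|m|² = 121 + 9 = 130,  |m| = √130 ≈ 11.401754
|n|² = 196 + 100 = 296,  |n| = √296 ≈ 17.204651
cos θ = 124 / (11.401754 · 17.204651) ≈ 0.63213
θ = arccos(0.63213) ≈ 50.8°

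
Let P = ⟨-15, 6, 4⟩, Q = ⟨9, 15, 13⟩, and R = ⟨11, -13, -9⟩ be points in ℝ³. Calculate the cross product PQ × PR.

PQ = (24, 9, 9)
PR = (26, -19, -13)
i: 9·(-13) - 9·(-19) = -117 - (-171) = 54
j: 9·26 - 24·(-13) = 234 - (-312) = 546
k: 24·(-19) - 9·26 = -456 - 234 = -690
PQ × PR = (54, 546, -690)

(54, 546, -690)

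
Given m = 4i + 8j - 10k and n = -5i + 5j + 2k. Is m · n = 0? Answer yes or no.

m · n = 4·(-5) + 8·5 + (-10)·2 = -20 + 40 - 20 = 0
Zero, so the vectors are orthogonal.

yes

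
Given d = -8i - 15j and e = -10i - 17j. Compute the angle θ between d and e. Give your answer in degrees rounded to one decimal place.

2.4

d · e = (-8)·(-10) + (-15)·(-17) = 80 + 255 = 335
|d|² = 64 + 225 = 289,  |d| = √289 ≈ 17.000000
|e|² = 100 + 289 = 389,  |e| = √389 ≈ 19.723083
cos θ = 335 / (17.000000 · 19.723083) ≈ 0.99913
θ = arccos(0.99913) ≈ 2.4°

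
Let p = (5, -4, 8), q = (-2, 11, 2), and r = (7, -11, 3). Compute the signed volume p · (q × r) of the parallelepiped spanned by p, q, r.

q × r:
i: 11·3 - 2·(-11) = 33 - (-22) = 55
j: 2·7 - (-2)·3 = 14 - (-6) = 20
k: (-2)·(-11) - 11·7 = 22 - 77 = -55
q × r = (55, 20, -55)
p · (q × r) = 5·55 + (-4)·20 + 8·(-55) = 275 - 80 - 440 = -245

-245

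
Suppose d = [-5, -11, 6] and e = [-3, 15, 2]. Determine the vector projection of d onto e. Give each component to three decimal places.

d · e = (-5)·(-3) + (-11)·15 + 6·2 = 15 - 165 + 12 = -138
|e|² = 9 + 225 + 4 = 238
proj_e d = (-138/238) · (-3, 15, 2) ≈ (1.739, -8.697, -1.160)

(1.739, -8.697, -1.160)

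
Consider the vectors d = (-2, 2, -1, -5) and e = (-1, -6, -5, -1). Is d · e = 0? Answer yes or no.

d · e = (-2)·(-1) + 2·(-6) + (-1)·(-5) + (-5)·(-1) = 2 - 12 + 5 + 5 = 0
Zero, so the vectors are orthogonal.

yes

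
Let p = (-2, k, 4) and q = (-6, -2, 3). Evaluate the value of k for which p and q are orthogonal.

p · q = (-2)·(-6) + k·(-2) + 4·3 = 24 - 2k
Set equal to 0: -2k = -24, so k = 12.

12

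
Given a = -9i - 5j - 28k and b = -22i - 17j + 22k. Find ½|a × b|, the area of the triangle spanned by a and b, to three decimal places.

501.956

i: (-5)·22 - (-28)·(-17) = -110 - 476 = -586
j: (-28)·(-22) - (-9)·22 = 616 - (-198) = 814
k: (-9)·(-17) - (-5)·(-22) = 153 - 110 = 43
a × b = (-586, 814, 43)
|a × b| = √((-586)² + 814² + 43²) = √1007841 ≈ 1003.9128
area = ½ · 1003.9128 ≈ 501.956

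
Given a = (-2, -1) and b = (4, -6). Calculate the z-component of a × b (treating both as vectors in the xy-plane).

16

(-2)·(-6) - (-1)·4 = 12 - (-4) = 16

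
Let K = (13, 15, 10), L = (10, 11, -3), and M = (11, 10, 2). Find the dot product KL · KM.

KL = L − K = (-3, -4, -13)
KM = M − K = (-2, -5, -8)
KL · KM = (-3)·(-2) + (-4)·(-5) + (-13)·(-8) = 6 + 20 + 104 = 130

130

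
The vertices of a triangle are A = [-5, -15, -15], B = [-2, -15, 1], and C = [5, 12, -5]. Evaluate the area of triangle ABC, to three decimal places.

229.175

AB = (3, 0, 16),  AC = (10, 27, 10)
i: 0·10 - 16·27 = 0 - 432 = -432
j: 16·10 - 3·10 = 160 - 30 = 130
k: 3·27 - 0·10 = 81 - 0 = 81
AB × AC = (-432, 130, 81)
|AB × AC| = √210085 ≈ 458.3503
area = ½ · 458.3503 ≈ 229.175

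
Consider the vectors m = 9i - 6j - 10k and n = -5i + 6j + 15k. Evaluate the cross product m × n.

i: (-6)·15 - (-10)·6 = -90 - (-60) = -30
j: (-10)·(-5) - 9·15 = 50 - 135 = -85
k: 9·6 - (-6)·(-5) = 54 - 30 = 24
m × n = (-30, -85, 24)

(-30, -85, 24)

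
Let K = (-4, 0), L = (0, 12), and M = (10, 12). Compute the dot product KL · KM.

200

KL = L − K = (4, 12)
KM = M − K = (14, 12)
KL · KM = 4·14 + 12·12 = 56 + 144 = 200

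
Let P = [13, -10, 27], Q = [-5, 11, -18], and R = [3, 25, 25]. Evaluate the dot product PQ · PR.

PQ = Q − P = (-18, 21, -45)
PR = R − P = (-10, 35, -2)
PQ · PR = (-18)·(-10) + 21·35 + (-45)·(-2) = 180 + 735 + 90 = 1005

1005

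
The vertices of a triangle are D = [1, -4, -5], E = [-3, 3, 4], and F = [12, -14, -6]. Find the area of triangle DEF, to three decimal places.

DE = (-4, 7, 9),  DF = (11, -10, -1)
i: 7·(-1) - 9·(-10) = -7 - (-90) = 83
j: 9·11 - (-4)·(-1) = 99 - 4 = 95
k: (-4)·(-10) - 7·11 = 40 - 77 = -37
DE × DF = (83, 95, -37)
|DE × DF| = √17283 ≈ 131.4648
area = ½ · 131.4648 ≈ 65.732

65.732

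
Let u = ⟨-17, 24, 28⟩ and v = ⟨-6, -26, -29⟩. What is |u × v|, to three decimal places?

883.935

i: 24·(-29) - 28·(-26) = -696 - (-728) = 32
j: 28·(-6) - (-17)·(-29) = -168 - 493 = -661
k: (-17)·(-26) - 24·(-6) = 442 - (-144) = 586
u × v = (32, -661, 586)
|u × v| = √(32² + (-661)² + 586²) = √781341 ≈ 883.9350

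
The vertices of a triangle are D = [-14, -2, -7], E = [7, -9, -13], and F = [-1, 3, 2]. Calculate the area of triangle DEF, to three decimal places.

166.429

DE = (21, -7, -6),  DF = (13, 5, 9)
i: (-7)·9 - (-6)·5 = -63 - (-30) = -33
j: (-6)·13 - 21·9 = -78 - 189 = -267
k: 21·5 - (-7)·13 = 105 - (-91) = 196
DE × DF = (-33, -267, 196)
|DE × DF| = √110794 ≈ 332.8573
area = ½ · 332.8573 ≈ 166.429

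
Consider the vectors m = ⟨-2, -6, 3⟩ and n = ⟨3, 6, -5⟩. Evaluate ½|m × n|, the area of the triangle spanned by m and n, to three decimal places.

6.727

i: (-6)·(-5) - 3·6 = 30 - 18 = 12
j: 3·3 - (-2)·(-5) = 9 - 10 = -1
k: (-2)·6 - (-6)·3 = -12 - (-18) = 6
m × n = (12, -1, 6)
|m × n| = √(12² + (-1)² + 6²) = √181 ≈ 13.4536
area = ½ · 13.4536 ≈ 6.727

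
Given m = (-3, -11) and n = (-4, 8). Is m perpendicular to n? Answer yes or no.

m · n = (-3)·(-4) + (-11)·8 = 12 - 88 = -76
Nonzero, so the vectors are not orthogonal.

no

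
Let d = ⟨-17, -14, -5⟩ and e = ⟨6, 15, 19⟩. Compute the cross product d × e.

i: (-14)·19 - (-5)·15 = -266 - (-75) = -191
j: (-5)·6 - (-17)·19 = -30 - (-323) = 293
k: (-17)·15 - (-14)·6 = -255 - (-84) = -171
d × e = (-191, 293, -171)

(-191, 293, -171)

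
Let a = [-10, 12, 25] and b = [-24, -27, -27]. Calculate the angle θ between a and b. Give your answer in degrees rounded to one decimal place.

124.8

a · b = (-10)·(-24) + 12·(-27) + 25·(-27) = 240 - 324 - 675 = -759
|a|² = 100 + 144 + 625 = 869,  |a| = √869 ≈ 29.478806
|b|² = 576 + 729 + 729 = 2034,  |b| = √2034 ≈ 45.099889
cos θ = -759 / (29.478806 · 45.099889) ≈ -0.57090
θ = arccos(-0.57090) ≈ 124.8°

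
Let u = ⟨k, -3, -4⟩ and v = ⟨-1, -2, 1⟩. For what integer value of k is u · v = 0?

2

u · v = k·(-1) + (-3)·(-2) + (-4)·1 = 2 - 1k
Set equal to 0: -1k = -2, so k = 2.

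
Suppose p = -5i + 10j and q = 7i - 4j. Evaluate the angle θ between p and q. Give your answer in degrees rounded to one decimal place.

146.3

p · q = (-5)·7 + 10·(-4) = -35 - 40 = -75
|p|² = 25 + 100 = 125,  |p| = √125 ≈ 11.180340
|q|² = 49 + 16 = 65,  |q| = √65 ≈ 8.062258
cos θ = -75 / (11.180340 · 8.062258) ≈ -0.83205
θ = arccos(-0.83205) ≈ 146.3°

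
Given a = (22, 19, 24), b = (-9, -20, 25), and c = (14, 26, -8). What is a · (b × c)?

-4394

b × c:
i: (-20)·(-8) - 25·26 = 160 - 650 = -490
j: 25·14 - (-9)·(-8) = 350 - 72 = 278
k: (-9)·26 - (-20)·14 = -234 - (-280) = 46
b × c = (-490, 278, 46)
a · (b × c) = 22·(-490) + 19·278 + 24·46 = -10780 + 5282 + 1104 = -4394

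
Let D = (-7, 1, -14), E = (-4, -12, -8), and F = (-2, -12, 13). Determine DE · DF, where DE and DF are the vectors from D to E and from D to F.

DE = E − D = (3, -13, 6)
DF = F − D = (5, -13, 27)
DE · DF = 3·5 + (-13)·(-13) + 6·27 = 15 + 169 + 162 = 346

346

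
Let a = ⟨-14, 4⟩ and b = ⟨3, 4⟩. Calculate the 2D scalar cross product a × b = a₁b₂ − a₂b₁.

(-14)·4 - 4·3 = -56 - 12 = -68

-68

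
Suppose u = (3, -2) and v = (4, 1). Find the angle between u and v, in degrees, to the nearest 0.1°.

47.7

u · v = 3·4 + (-2)·1 = 12 - 2 = 10
|u|² = 9 + 4 = 13,  |u| = √13 ≈ 3.605551
|v|² = 16 + 1 = 17,  |v| = √17 ≈ 4.123106
cos θ = 10 / (3.605551 · 4.123106) ≈ 0.67267
θ = arccos(0.67267) ≈ 47.7°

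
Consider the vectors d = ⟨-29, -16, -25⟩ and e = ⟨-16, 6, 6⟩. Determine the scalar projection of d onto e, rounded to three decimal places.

12.037

d · e = (-29)·(-16) + (-16)·6 + (-25)·6 = 464 - 96 - 150 = 218
|e| = √(256 + 36 + 36) = √328 ≈ 18.1108
comp_e d = 218 / √328 ≈ 12.037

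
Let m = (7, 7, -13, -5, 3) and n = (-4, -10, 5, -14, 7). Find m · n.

m · n = 7·(-4) + 7·(-10) + (-13)·5 + (-5)·(-14) + 3·7 = -28 - 70 - 65 + 70 + 21 = -72

-72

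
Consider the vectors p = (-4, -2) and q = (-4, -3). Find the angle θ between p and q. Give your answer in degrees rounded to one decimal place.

10.3

p · q = (-4)·(-4) + (-2)·(-3) = 16 + 6 = 22
|p|² = 16 + 4 = 20,  |p| = √20 ≈ 4.472136
|q|² = 16 + 9 = 25,  |q| = √25 ≈ 5.000000
cos θ = 22 / (4.472136 · 5.000000) ≈ 0.98387
θ = arccos(0.98387) ≈ 10.3°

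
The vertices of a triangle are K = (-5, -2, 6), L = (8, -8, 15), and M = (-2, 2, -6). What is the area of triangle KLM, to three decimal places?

KL = (13, -6, 9),  KM = (3, 4, -12)
i: (-6)·(-12) - 9·4 = 72 - 36 = 36
j: 9·3 - 13·(-12) = 27 - (-156) = 183
k: 13·4 - (-6)·3 = 52 - (-18) = 70
KL × KM = (36, 183, 70)
|KL × KM| = √39685 ≈ 199.2109
area = ½ · 199.2109 ≈ 99.605

99.605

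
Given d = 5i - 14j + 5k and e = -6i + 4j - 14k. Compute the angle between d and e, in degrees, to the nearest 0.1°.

129.2

d · e = 5·(-6) + (-14)·4 + 5·(-14) = -30 - 56 - 70 = -156
|d|² = 25 + 196 + 25 = 246,  |d| = √246 ≈ 15.684387
|e|² = 36 + 16 + 196 = 248,  |e| = √248 ≈ 15.748016
cos θ = -156 / (15.684387 · 15.748016) ≈ -0.63158
θ = arccos(-0.63158) ≈ 129.2°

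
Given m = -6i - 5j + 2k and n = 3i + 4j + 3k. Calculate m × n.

i: (-5)·3 - 2·4 = -15 - 8 = -23
j: 2·3 - (-6)·3 = 6 - (-18) = 24
k: (-6)·4 - (-5)·3 = -24 - (-15) = -9
m × n = (-23, 24, -9)

(-23, 24, -9)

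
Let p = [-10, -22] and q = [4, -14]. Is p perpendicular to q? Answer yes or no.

p · q = (-10)·4 + (-22)·(-14) = -40 + 308 = 268
Nonzero, so the vectors are not orthogonal.

no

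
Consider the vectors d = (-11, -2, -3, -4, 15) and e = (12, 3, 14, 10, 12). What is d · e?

-40

d · e = (-11)·12 + (-2)·3 + (-3)·14 + (-4)·10 + 15·12 = -132 - 6 - 42 - 40 + 180 = -40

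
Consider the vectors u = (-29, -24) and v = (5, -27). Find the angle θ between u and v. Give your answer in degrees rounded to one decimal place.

60.9

u · v = (-29)·5 + (-24)·(-27) = -145 + 648 = 503
|u|² = 841 + 576 = 1417,  |u| = √1417 ≈ 37.643060
|v|² = 25 + 729 = 754,  |v| = √754 ≈ 27.459060
cos θ = 503 / (37.643060 · 27.459060) ≈ 0.48663
θ = arccos(0.48663) ≈ 60.9°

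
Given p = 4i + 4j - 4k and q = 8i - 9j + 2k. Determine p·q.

-12

p · q = 4·8 + 4·(-9) + (-4)·2 = 32 - 36 - 8 = -12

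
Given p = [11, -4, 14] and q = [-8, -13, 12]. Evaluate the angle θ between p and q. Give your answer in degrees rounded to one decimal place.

p · q = 11·(-8) + (-4)·(-13) + 14·12 = -88 + 52 + 168 = 132
|p|² = 121 + 16 + 196 = 333,  |p| = √333 ≈ 18.248288
|q|² = 64 + 169 + 144 = 377,  |q| = √377 ≈ 19.416488
cos θ = 132 / (18.248288 · 19.416488) ≈ 0.37255
θ = arccos(0.37255) ≈ 68.1°

68.1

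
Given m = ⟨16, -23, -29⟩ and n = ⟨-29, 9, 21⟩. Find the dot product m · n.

-1280

m · n = 16·(-29) + (-23)·9 + (-29)·21 = -464 - 207 - 609 = -1280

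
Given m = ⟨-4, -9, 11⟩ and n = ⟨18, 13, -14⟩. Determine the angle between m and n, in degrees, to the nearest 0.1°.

152.3

m · n = (-4)·18 + (-9)·13 + 11·(-14) = -72 - 117 - 154 = -343
|m|² = 16 + 81 + 121 = 218,  |m| = √218 ≈ 14.764823
|n|² = 324 + 169 + 196 = 689,  |n| = √689 ≈ 26.248809
cos θ = -343 / (14.764823 · 26.248809) ≈ -0.88503
θ = arccos(-0.88503) ≈ 152.3°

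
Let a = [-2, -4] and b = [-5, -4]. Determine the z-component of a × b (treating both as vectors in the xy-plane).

-12

(-2)·(-4) - (-4)·(-5) = 8 - 20 = -12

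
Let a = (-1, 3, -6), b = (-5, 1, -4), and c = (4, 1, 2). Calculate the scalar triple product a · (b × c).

b × c:
i: 1·2 - (-4)·1 = 2 - (-4) = 6
j: (-4)·4 - (-5)·2 = -16 - (-10) = -6
k: (-5)·1 - 1·4 = -5 - 4 = -9
b × c = (6, -6, -9)
a · (b × c) = (-1)·6 + 3·(-6) + (-6)·(-9) = -6 - 18 + 54 = 30

30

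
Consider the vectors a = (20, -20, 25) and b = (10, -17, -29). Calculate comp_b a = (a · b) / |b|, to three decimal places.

a · b = 20·10 + (-20)·(-17) + 25·(-29) = 200 + 340 - 725 = -185
|b| = √(100 + 289 + 841) = √1230 ≈ 35.0714
comp_b a = -185 / √1230 ≈ -5.275

-5.275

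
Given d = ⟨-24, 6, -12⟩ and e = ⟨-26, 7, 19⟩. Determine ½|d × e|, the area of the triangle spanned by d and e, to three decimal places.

396.602

i: 6·19 - (-12)·7 = 114 - (-84) = 198
j: (-12)·(-26) - (-24)·19 = 312 - (-456) = 768
k: (-24)·7 - 6·(-26) = -168 - (-156) = -12
d × e = (198, 768, -12)
|d × e| = √(198² + 768² + (-12)²) = √629172 ≈ 793.2036
area = ½ · 793.2036 ≈ 396.602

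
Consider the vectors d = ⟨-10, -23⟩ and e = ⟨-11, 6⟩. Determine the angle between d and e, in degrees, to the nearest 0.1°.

95.1

d · e = (-10)·(-11) + (-23)·6 = 110 - 138 = -28
|d|² = 100 + 529 = 629,  |d| = √629 ≈ 25.079872
|e|² = 121 + 36 = 157,  |e| = √157 ≈ 12.529964
cos θ = -28 / (25.079872 · 12.529964) ≈ -0.08910
θ = arccos(-0.08910) ≈ 95.1°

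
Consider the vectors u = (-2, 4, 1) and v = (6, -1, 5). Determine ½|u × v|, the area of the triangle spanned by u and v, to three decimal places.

17.183

i: 4·5 - 1·(-1) = 20 - (-1) = 21
j: 1·6 - (-2)·5 = 6 - (-10) = 16
k: (-2)·(-1) - 4·6 = 2 - 24 = -22
u × v = (21, 16, -22)
|u × v| = √(21² + 16² + (-22)²) = √1181 ≈ 34.3657
area = ½ · 34.3657 ≈ 17.183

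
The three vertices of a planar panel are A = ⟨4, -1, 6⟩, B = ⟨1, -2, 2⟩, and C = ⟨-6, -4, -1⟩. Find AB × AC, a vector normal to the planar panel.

(-5, 19, -1)

AB = (-3, -1, -4)
AC = (-10, -3, -7)
i: (-1)·(-7) - (-4)·(-3) = 7 - 12 = -5
j: (-4)·(-10) - (-3)·(-7) = 40 - 21 = 19
k: (-3)·(-3) - (-1)·(-10) = 9 - 10 = -1
AB × AC = (-5, 19, -1)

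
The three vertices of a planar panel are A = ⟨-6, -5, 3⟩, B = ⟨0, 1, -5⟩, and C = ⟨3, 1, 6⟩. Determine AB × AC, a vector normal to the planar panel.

AB = (6, 6, -8)
AC = (9, 6, 3)
i: 6·3 - (-8)·6 = 18 - (-48) = 66
j: (-8)·9 - 6·3 = -72 - 18 = -90
k: 6·6 - 6·9 = 36 - 54 = -18
AB × AC = (66, -90, -18)

(66, -90, -18)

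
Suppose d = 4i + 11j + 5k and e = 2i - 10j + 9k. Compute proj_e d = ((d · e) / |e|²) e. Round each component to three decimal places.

(-0.616, 3.081, -2.773)

d · e = 4·2 + 11·(-10) + 5·9 = 8 - 110 + 45 = -57
|e|² = 4 + 100 + 81 = 185
proj_e d = (-57/185) · (2, -10, 9) ≈ (-0.616, 3.081, -2.773)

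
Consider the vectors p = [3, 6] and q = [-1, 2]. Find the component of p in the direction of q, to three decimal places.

p · q = 3·(-1) + 6·2 = -3 + 12 = 9
|q| = √(1 + 4) = √5 ≈ 2.2361
comp_q p = 9 / √5 ≈ 4.025

4.025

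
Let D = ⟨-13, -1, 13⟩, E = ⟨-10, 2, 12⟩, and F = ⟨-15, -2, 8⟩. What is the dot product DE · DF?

DE = E − D = (3, 3, -1)
DF = F − D = (-2, -1, -5)
DE · DF = 3·(-2) + 3·(-1) + (-1)·(-5) = -6 - 3 + 5 = -4

-4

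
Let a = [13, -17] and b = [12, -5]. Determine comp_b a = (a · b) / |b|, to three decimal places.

a · b = 13·12 + (-17)·(-5) = 156 + 85 = 241
|b| = √(144 + 25) = √169 ≈ 13.0000
comp_b a = 241 / √169 ≈ 18.538

18.538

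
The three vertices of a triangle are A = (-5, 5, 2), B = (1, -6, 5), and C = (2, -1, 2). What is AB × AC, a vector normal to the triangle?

(18, 21, 41)

AB = (6, -11, 3)
AC = (7, -6, 0)
i: (-11)·0 - 3·(-6) = 0 - (-18) = 18
j: 3·7 - 6·0 = 21 - 0 = 21
k: 6·(-6) - (-11)·7 = -36 - (-77) = 41
AB × AC = (18, 21, 41)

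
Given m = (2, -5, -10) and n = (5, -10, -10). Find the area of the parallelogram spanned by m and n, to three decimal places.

58.523

i: (-5)·(-10) - (-10)·(-10) = 50 - 100 = -50
j: (-10)·5 - 2·(-10) = -50 - (-20) = -30
k: 2·(-10) - (-5)·5 = -20 - (-25) = 5
m × n = (-50, -30, 5)
|m × n| = √((-50)² + (-30)² + 5²) = √3425 ≈ 58.5235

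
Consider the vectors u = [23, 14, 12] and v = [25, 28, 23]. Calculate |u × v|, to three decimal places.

372.925

i: 14·23 - 12·28 = 322 - 336 = -14
j: 12·25 - 23·23 = 300 - 529 = -229
k: 23·28 - 14·25 = 644 - 350 = 294
u × v = (-14, -229, 294)
|u × v| = √((-14)² + (-229)² + 294²) = √139073 ≈ 372.9249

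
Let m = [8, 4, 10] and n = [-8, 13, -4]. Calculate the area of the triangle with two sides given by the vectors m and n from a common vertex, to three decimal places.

102.611

i: 4·(-4) - 10·13 = -16 - 130 = -146
j: 10·(-8) - 8·(-4) = -80 - (-32) = -48
k: 8·13 - 4·(-8) = 104 - (-32) = 136
m × n = (-146, -48, 136)
|m × n| = √((-146)² + (-48)² + 136²) = √42116 ≈ 205.2218
area = ½ · 205.2218 ≈ 102.611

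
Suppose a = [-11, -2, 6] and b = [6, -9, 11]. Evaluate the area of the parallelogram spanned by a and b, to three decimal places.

i: (-2)·11 - 6·(-9) = -22 - (-54) = 32
j: 6·6 - (-11)·11 = 36 - (-121) = 157
k: (-11)·(-9) - (-2)·6 = 99 - (-12) = 111
a × b = (32, 157, 111)
|a × b| = √(32² + 157² + 111²) = √37994 ≈ 194.9205

194.920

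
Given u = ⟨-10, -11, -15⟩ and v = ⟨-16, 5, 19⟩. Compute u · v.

u · v = (-10)·(-16) + (-11)·5 + (-15)·19 = 160 - 55 - 285 = -180

-180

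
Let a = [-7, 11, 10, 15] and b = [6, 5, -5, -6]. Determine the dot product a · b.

-127

a · b = (-7)·6 + 11·5 + 10·(-5) + 15·(-6) = -42 + 55 - 50 - 90 = -127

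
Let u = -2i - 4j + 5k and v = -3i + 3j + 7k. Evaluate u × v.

i: (-4)·7 - 5·3 = -28 - 15 = -43
j: 5·(-3) - (-2)·7 = -15 - (-14) = -1
k: (-2)·3 - (-4)·(-3) = -6 - 12 = -18
u × v = (-43, -1, -18)

(-43, -1, -18)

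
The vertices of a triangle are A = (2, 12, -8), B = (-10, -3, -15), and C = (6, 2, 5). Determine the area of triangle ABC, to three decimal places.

172.488

AB = (-12, -15, -7),  AC = (4, -10, 13)
i: (-15)·13 - (-7)·(-10) = -195 - 70 = -265
j: (-7)·4 - (-12)·13 = -28 - (-156) = 128
k: (-12)·(-10) - (-15)·4 = 120 - (-60) = 180
AB × AC = (-265, 128, 180)
|AB × AC| = √119009 ≈ 344.9768
area = ½ · 344.9768 ≈ 172.488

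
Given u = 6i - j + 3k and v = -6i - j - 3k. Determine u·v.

u · v = 6·(-6) + (-1)·(-1) + 3·(-3) = -36 + 1 - 9 = -44

-44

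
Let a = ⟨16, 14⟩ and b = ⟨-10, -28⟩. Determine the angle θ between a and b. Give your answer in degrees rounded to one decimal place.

150.8

a · b = 16·(-10) + 14·(-28) = -160 - 392 = -552
|a|² = 256 + 196 = 452,  |a| = √452 ≈ 21.260292
|b|² = 100 + 784 = 884,  |b| = √884 ≈ 29.732137
cos θ = -552 / (21.260292 · 29.732137) ≈ -0.87326
θ = arccos(-0.87326) ≈ 150.8°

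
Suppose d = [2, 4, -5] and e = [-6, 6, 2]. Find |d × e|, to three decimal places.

58.447

i: 4·2 - (-5)·6 = 8 - (-30) = 38
j: (-5)·(-6) - 2·2 = 30 - 4 = 26
k: 2·6 - 4·(-6) = 12 - (-24) = 36
d × e = (38, 26, 36)
|d × e| = √(38² + 26² + 36²) = √3416 ≈ 58.4466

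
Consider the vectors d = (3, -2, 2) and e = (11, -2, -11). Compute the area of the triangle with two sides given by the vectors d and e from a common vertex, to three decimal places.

31.452

i: (-2)·(-11) - 2·(-2) = 22 - (-4) = 26
j: 2·11 - 3·(-11) = 22 - (-33) = 55
k: 3·(-2) - (-2)·11 = -6 - (-22) = 16
d × e = (26, 55, 16)
|d × e| = √(26² + 55² + 16²) = √3957 ≈ 62.9047
area = ½ · 62.9047 ≈ 31.452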